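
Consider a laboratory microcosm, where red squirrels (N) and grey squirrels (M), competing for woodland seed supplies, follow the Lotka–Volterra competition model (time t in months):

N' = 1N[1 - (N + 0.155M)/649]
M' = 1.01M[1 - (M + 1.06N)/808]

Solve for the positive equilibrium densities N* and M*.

Setting both brackets to zero gives the nullclines N + 0.155M = 649 and 1.06N + M = 808.
Substituting M = 808 - 1.06N into the first: N(1 - 0.155·1.06) = 649 - 0.155·808.
So N* = 524/0.836 = 627, and then M* = 808 - 1.06·627 = 144.

N* ≈ 627, M* ≈ 144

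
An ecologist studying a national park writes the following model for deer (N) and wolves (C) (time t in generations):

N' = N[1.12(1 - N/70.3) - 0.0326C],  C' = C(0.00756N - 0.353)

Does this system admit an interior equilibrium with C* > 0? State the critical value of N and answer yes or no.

Threshold N = 46.7; K > 46.7, so yes, the predator persists.

The predator equation gives dC/dt > 0 only when N > 0.353/0.00756 = 46.7.
Without the predator, N → K = 70.3. Since 70.3 > 46.7, the predator can invade and persist.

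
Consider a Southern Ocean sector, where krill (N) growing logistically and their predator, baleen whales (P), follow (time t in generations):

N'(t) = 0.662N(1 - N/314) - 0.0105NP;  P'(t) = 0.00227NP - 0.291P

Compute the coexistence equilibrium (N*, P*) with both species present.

N* ≈ 128, P* ≈ 37.3

From dP/dt = 0 with P > 0: 0.00227N* = 0.291, so N* = 128.
Substitute into dN/dt = 0: 0.662(1 - 128/314) = 0.0105P*.
The bracket is 0.592, giving P* = 0.392/0.0105 = 37.3.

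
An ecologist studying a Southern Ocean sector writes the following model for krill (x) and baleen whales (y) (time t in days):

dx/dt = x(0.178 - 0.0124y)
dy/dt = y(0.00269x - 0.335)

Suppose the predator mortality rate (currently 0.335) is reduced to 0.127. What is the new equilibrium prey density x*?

x* ≈ 47.2

At the interior fixed point, setting dy/dt = 0 with y > 0 fixes x* = (predator death rate)/(xy coefficient) — independent of the other coefficients.
With the change, x* = 0.127/0.00269 = 47.2; it falls from 125.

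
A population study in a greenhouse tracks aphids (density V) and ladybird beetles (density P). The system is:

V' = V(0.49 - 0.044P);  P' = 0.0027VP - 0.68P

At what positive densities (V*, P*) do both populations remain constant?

Set dP/dt = 0 with P > 0: 0.0027V - 0.68 = 0, so V* = 0.68/0.0027 = 252.
Set dV/dt = 0 with V > 0: 0.49 - 0.044P = 0, so P* = 0.49/0.044 = 11.1.

V* ≈ 252, P* ≈ 11.1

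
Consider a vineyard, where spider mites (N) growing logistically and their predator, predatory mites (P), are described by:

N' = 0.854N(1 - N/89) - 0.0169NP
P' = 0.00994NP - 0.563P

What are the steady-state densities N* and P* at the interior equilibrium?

From dP/dt = 0 with P > 0: 0.00994N* = 0.563, so N* = 56.6.
Substitute into dN/dt = 0: 0.854(1 - 56.6/89) = 0.0169P*.
The bracket is 0.364, giving P* = 0.311/0.0169 = 18.4.

N* ≈ 56.6, P* ≈ 18.4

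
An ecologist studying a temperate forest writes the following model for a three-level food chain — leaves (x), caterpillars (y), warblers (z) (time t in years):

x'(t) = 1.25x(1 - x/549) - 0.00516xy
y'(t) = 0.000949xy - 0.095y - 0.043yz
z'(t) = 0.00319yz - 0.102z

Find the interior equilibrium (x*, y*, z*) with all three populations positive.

x* ≈ 477, y* ≈ 32, z* ≈ 8.31

From dz/dt = 0: 0.00319y* = 0.102, so y* = 32.
From dx/dt = 0: 1.25(1 - x*/549) = 0.00516·32, giving x* = 549·(1 - 0.132) = 477.
From dy/dt = 0: 0.000949·477 - 0.095 = 0.043z*, so z* = 0.357/0.043 = 8.31.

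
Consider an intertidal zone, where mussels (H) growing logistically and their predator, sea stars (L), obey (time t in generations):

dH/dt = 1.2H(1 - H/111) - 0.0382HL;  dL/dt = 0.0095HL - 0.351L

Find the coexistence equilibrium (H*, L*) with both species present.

H* ≈ 36.9, L* ≈ 21

From dL/dt = 0 with L > 0: 0.0095H* = 0.351, so H* = 36.9.
Substitute into dH/dt = 0: 1.2(1 - 36.9/111) = 0.0382L*.
The bracket is 0.667, giving L* = 0.801/0.0382 = 21.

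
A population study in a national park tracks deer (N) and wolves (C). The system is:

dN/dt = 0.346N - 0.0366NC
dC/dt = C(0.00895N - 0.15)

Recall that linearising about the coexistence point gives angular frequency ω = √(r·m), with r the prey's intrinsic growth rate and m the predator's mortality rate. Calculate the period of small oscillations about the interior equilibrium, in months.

Here r = 0.346 and m = 0.15, so r·m = 0.0519.
ω = √0.0519 = 0.228 per month, hence T = 2π/ω ≈ 27.6 months.

T ≈ 27.6 months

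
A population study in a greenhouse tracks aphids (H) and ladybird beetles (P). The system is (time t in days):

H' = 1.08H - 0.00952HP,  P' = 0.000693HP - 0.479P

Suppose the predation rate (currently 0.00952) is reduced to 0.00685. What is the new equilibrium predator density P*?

P* ≈ 158

At the interior fixed point, setting dH/dt = 0 with H > 0 fixes P* = (prey growth rate)/(HP coefficient) — independent of the other coefficients.
With the change, P* = 1.08/0.00685 = 158; it rises from 113.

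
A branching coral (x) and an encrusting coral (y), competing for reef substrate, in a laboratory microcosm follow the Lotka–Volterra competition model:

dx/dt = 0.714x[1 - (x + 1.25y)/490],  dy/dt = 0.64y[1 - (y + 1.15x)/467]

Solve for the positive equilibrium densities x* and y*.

Setting both brackets to zero gives the nullclines x + 1.25y = 490 and 1.15x + y = 467.
Substituting y = 467 - 1.15x into the first: x(1 - 1.25·1.15) = 490 - 1.25·467.
So x* = -93.8/-0.438 = 214, and then y* = 467 - 1.15·214 = 221.

x* ≈ 214, y* ≈ 221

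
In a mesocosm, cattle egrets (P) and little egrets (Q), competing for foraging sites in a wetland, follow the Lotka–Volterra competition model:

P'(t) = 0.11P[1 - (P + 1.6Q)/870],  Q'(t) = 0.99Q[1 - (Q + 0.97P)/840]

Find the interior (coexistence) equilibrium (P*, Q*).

Setting both brackets to zero gives the nullclines P + 1.6Q = 870 and 0.97P + Q = 840.
Substituting Q = 840 - 0.97P into the first: P(1 - 1.6·0.97) = 870 - 1.6·840.
So P* = -474/-0.552 = 859, and then Q* = 840 - 0.97·859 = 7.07.

P* ≈ 859, Q* ≈ 7.07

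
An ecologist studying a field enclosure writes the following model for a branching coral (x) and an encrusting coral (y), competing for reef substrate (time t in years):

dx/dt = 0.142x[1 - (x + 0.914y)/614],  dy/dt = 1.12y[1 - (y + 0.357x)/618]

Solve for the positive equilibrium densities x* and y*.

Setting both brackets to zero gives the nullclines x + 0.914y = 614 and 0.357x + y = 618.
Substituting y = 618 - 0.357x into the first: x(1 - 0.914·0.357) = 614 - 0.914·618.
So x* = 49.1/0.674 = 73, and then y* = 618 - 0.357·73 = 592.

x* ≈ 73, y* ≈ 592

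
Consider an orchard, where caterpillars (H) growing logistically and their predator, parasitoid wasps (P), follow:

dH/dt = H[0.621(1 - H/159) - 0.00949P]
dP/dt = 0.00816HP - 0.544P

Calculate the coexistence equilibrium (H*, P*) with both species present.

From dP/dt = 0 with P > 0: 0.00816H* = 0.544, so H* = 66.7.
Substitute into dH/dt = 0: 0.621(1 - 66.7/159) = 0.00949P*.
The bracket is 0.581, giving P* = 0.361/0.00949 = 38.

H* ≈ 66.7, P* ≈ 38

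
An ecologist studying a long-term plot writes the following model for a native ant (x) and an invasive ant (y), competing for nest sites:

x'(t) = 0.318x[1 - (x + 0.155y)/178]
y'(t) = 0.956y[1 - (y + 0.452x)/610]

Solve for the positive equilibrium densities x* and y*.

x* ≈ 89.7, y* ≈ 569

Setting both brackets to zero gives the nullclines x + 0.155y = 178 and 0.452x + y = 610.
Substituting y = 610 - 0.452x into the first: x(1 - 0.155·0.452) = 178 - 0.155·610.
So x* = 83.5/0.93 = 89.7, and then y* = 610 - 0.452·89.7 = 569.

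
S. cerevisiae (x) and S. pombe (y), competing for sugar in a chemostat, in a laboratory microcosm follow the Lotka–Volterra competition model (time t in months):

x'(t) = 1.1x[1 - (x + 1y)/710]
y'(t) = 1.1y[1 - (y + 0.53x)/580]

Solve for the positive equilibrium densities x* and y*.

Setting both brackets to zero gives the nullclines x + 1y = 710 and 0.53x + y = 580.
Substituting y = 580 - 0.53x into the first: x(1 - 1·0.53) = 710 - 1·580.
So x* = 130/0.47 = 277, and then y* = 580 - 0.53·277 = 433.

x* ≈ 277, y* ≈ 433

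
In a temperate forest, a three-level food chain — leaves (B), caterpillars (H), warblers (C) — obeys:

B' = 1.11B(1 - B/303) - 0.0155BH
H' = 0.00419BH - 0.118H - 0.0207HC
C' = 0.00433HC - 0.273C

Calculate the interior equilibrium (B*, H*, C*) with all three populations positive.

From dC/dt = 0: 0.00433H* = 0.273, so H* = 63.
From dB/dt = 0: 1.11(1 - B*/303) = 0.0155·63, giving B* = 303·(1 - 0.88) = 36.2.
From dH/dt = 0: 0.00419·36.2 - 0.118 = 0.0207C*, so C* = 0.0338/0.0207 = 1.63.

B* ≈ 36.2, H* ≈ 63, C* ≈ 1.63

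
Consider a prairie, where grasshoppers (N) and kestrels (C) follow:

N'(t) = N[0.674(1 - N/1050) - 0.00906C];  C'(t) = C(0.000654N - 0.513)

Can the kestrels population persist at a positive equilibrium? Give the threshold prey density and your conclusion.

The predator equation gives dC/dt > 0 only when N > 0.513/0.000654 = 784.
Without the predator, N → K = 1050. Since 1050 > 784, the predator can invade and persist.

Threshold N = 784; K > 784, so yes, the predator persists.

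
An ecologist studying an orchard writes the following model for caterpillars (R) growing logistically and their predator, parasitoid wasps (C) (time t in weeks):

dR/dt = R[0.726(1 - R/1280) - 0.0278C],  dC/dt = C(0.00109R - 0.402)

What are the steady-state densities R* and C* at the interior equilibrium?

R* ≈ 369, C* ≈ 18.6

From dC/dt = 0 with C > 0: 0.00109R* = 0.402, so R* = 369.
Substitute into dR/dt = 0: 0.726(1 - 369/1280) = 0.0278C*.
The bracket is 0.712, giving C* = 0.517/0.0278 = 18.6.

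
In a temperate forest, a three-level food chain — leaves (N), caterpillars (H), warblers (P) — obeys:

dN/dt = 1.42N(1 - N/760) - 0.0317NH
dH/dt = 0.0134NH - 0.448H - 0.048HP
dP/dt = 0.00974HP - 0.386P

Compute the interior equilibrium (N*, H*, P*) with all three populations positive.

From dP/dt = 0: 0.00974H* = 0.386, so H* = 39.6.
From dN/dt = 0: 1.42(1 - N*/760) = 0.0317·39.6, giving N* = 760·(1 - 0.885) = 87.6.
From dH/dt = 0: 0.0134·87.6 - 0.448 = 0.048P*, so P* = 0.726/0.048 = 15.1.

N* ≈ 87.6, H* ≈ 39.6, P* ≈ 15.1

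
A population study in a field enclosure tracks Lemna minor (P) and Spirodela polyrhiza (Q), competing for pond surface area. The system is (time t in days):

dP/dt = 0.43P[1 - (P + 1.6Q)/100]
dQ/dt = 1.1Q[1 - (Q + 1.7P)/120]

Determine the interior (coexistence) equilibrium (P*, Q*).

Setting both brackets to zero gives the nullclines P + 1.6Q = 100 and 1.7P + Q = 120.
Substituting Q = 120 - 1.7P into the first: P(1 - 1.6·1.7) = 100 - 1.6·120.
So P* = -92/-1.72 = 53.5, and then Q* = 120 - 1.7·53.5 = 29.1.

P* ≈ 53.5, Q* ≈ 29.1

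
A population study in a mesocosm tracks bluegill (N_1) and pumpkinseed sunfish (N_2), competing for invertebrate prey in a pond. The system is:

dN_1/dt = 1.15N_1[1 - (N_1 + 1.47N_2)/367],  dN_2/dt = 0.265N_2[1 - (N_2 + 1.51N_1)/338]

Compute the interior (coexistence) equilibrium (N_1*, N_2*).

Setting both brackets to zero gives the nullclines N_1 + 1.47N_2 = 367 and 1.51N_1 + N_2 = 338.
Substituting N_2 = 338 - 1.51N_1 into the first: N_1(1 - 1.47·1.51) = 367 - 1.47·338.
So N_1* = -130/-1.22 = 106, and then N_2* = 338 - 1.51·106 = 177.

N_1* ≈ 106, N_2* ≈ 177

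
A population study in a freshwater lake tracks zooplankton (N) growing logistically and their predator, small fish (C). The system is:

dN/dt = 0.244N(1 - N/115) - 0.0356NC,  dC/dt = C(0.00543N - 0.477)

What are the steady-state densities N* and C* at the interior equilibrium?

N* ≈ 87.8, C* ≈ 1.62

From dC/dt = 0 with C > 0: 0.00543N* = 0.477, so N* = 87.8.
Substitute into dN/dt = 0: 0.244(1 - 87.8/115) = 0.0356C*.
The bracket is 0.236, giving C* = 0.0576/0.0356 = 1.62.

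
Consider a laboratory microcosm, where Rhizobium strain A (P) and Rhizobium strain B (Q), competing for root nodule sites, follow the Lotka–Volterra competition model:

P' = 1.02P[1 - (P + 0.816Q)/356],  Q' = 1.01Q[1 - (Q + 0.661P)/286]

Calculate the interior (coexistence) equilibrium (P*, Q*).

Setting both brackets to zero gives the nullclines P + 0.816Q = 356 and 0.661P + Q = 286.
Substituting Q = 286 - 0.661P into the first: P(1 - 0.816·0.661) = 356 - 0.816·286.
So P* = 123/0.461 = 266, and then Q* = 286 - 0.661·266 = 110.

P* ≈ 266, Q* ≈ 110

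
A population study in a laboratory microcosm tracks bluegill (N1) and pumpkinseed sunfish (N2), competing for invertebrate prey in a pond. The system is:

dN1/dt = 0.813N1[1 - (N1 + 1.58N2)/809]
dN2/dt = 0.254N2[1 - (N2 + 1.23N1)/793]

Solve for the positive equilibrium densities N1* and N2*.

N1* ≈ 471, N2* ≈ 214

Setting both brackets to zero gives the nullclines N1 + 1.58N2 = 809 and 1.23N1 + N2 = 793.
Substituting N2 = 793 - 1.23N1 into the first: N1(1 - 1.58·1.23) = 809 - 1.58·793.
So N1* = -444/-0.943 = 471, and then N2* = 793 - 1.23·471 = 214.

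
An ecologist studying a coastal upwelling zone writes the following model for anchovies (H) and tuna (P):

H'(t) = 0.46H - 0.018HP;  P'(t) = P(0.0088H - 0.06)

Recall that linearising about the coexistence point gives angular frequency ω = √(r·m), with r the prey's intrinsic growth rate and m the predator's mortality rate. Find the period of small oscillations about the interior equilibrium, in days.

Here r = 0.46 and m = 0.06, so r·m = 0.0276.
ω = √0.0276 = 0.166 per day, hence T = 2π/ω ≈ 37.8 days.

T ≈ 37.8 days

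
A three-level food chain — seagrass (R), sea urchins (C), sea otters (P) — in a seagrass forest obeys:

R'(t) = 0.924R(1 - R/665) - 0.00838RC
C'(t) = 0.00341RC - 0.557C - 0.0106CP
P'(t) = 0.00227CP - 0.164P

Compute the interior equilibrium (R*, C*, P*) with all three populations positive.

R* ≈ 229, C* ≈ 72.2, P* ≈ 21.2

From dP/dt = 0: 0.00227C* = 0.164, so C* = 72.2.
From dR/dt = 0: 0.924(1 - R*/665) = 0.00838·72.2, giving R* = 665·(1 - 0.655) = 229.
From dC/dt = 0: 0.00341·229 - 0.557 = 0.0106P*, so P* = 0.225/0.0106 = 21.2.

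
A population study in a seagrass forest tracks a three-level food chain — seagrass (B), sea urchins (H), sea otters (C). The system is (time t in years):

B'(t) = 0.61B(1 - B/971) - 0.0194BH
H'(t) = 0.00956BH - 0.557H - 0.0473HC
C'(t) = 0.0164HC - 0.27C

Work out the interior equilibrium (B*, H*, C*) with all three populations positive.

B* ≈ 463, H* ≈ 16.5, C* ≈ 81.7

From dC/dt = 0: 0.0164H* = 0.27, so H* = 16.5.
From dB/dt = 0: 0.61(1 - B*/971) = 0.0194·16.5, giving B* = 971·(1 - 0.524) = 463.
From dH/dt = 0: 0.00956·463 - 0.557 = 0.0473C*, so C* = 3.87/0.0473 = 81.7.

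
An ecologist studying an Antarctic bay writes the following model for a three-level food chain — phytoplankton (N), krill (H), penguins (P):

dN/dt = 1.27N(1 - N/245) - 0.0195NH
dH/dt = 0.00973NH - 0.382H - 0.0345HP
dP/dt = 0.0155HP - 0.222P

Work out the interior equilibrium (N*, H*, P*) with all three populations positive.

From dP/dt = 0: 0.0155H* = 0.222, so H* = 14.3.
From dN/dt = 0: 1.27(1 - N*/245) = 0.0195·14.3, giving N* = 245·(1 - 0.22) = 191.
From dH/dt = 0: 0.00973·191 - 0.382 = 0.0345P*, so P* = 1.48/0.0345 = 42.8.

N* ≈ 191, H* ≈ 14.3, P* ≈ 42.8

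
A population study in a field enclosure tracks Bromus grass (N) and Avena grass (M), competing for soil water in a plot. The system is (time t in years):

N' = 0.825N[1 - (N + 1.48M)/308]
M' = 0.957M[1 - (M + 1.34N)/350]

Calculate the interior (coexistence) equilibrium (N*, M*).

Setting both brackets to zero gives the nullclines N + 1.48M = 308 and 1.34N + M = 350.
Substituting M = 350 - 1.34N into the first: N(1 - 1.48·1.34) = 308 - 1.48·350.
So N* = -210/-0.983 = 214, and then M* = 350 - 1.34·214 = 63.8.

N* ≈ 214, M* ≈ 63.8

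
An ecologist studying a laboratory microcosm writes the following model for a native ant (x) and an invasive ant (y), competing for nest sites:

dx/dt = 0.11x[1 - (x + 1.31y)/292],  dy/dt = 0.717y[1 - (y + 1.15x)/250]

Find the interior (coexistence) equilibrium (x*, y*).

x* ≈ 70.1, y* ≈ 169

Setting both brackets to zero gives the nullclines x + 1.31y = 292 and 1.15x + y = 250.
Substituting y = 250 - 1.15x into the first: x(1 - 1.31·1.15) = 292 - 1.31·250.
So x* = -35.5/-0.506 = 70.1, and then y* = 250 - 1.15·70.1 = 169.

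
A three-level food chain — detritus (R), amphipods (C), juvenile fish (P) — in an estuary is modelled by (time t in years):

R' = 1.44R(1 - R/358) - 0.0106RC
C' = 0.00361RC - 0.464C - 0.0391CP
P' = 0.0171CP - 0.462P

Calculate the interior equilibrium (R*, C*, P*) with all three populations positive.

R* ≈ 287, C* ≈ 27, P* ≈ 14.6

From dP/dt = 0: 0.0171C* = 0.462, so C* = 27.
From dR/dt = 0: 1.44(1 - R*/358) = 0.0106·27, giving R* = 358·(1 - 0.199) = 287.
From dC/dt = 0: 0.00361·287 - 0.464 = 0.0391P*, so P* = 0.571/0.0391 = 14.6.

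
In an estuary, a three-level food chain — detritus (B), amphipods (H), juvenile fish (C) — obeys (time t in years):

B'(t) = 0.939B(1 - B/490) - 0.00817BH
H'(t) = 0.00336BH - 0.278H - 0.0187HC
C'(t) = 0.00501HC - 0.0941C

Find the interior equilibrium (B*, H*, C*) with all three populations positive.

From dC/dt = 0: 0.00501H* = 0.0941, so H* = 18.8.
From dB/dt = 0: 0.939(1 - B*/490) = 0.00817·18.8, giving B* = 490·(1 - 0.163) = 410.
From dH/dt = 0: 0.00336·410 - 0.278 = 0.0187C*, so C* = 1.1/0.0187 = 58.8.

B* ≈ 410, H* ≈ 18.8, C* ≈ 58.8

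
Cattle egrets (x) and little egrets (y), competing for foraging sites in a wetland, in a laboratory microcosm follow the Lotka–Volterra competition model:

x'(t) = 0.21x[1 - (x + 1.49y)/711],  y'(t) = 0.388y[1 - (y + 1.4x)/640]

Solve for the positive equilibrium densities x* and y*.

Setting both brackets to zero gives the nullclines x + 1.49y = 711 and 1.4x + y = 640.
Substituting y = 640 - 1.4x into the first: x(1 - 1.49·1.4) = 711 - 1.49·640.
So x* = -243/-1.09 = 223, and then y* = 640 - 1.4·223 = 327.

x* ≈ 223, y* ≈ 327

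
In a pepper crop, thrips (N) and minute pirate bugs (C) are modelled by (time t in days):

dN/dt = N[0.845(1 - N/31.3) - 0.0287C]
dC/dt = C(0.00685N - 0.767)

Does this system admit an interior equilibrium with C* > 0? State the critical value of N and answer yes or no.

Threshold N = 112; K < 112, so no, the predator goes extinct.

The predator equation gives dC/dt > 0 only when N > 0.767/0.00685 = 112.
Without the predator, N → K = 31.3. Since 31.3 < 112, the predator cannot invade.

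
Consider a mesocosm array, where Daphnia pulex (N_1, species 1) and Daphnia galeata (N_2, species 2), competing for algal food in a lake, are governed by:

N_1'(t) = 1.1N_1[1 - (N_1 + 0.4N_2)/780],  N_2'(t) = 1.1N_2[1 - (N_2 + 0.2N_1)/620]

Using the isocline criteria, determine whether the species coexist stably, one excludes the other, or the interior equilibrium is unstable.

stable coexistence

Compare the nullcline intercepts: K1/α12 = 780/0.4 = 1950 > K2 = 620; K2/α21 = 620/0.2 = 3100 > K1 = 780.
Since both inequalities hold, each species can invade when rare, so the interior equilibrium is stable.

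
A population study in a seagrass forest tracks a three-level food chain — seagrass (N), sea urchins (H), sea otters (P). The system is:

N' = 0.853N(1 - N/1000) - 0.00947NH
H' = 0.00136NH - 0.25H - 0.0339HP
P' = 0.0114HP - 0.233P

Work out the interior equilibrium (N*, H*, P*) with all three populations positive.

N* ≈ 773, H* ≈ 20.4, P* ≈ 23.6

From dP/dt = 0: 0.0114H* = 0.233, so H* = 20.4.
From dN/dt = 0: 0.853(1 - N*/1000) = 0.00947·20.4, giving N* = 1000·(1 - 0.227) = 773.
From dH/dt = 0: 0.00136·773 - 0.25 = 0.0339P*, so P* = 0.801/0.0339 = 23.6.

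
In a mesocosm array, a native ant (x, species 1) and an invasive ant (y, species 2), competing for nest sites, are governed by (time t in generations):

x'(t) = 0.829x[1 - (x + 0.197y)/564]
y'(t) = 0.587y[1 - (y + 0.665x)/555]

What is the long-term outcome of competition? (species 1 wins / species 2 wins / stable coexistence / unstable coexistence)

Compare the nullcline intercepts: K1/α12 = 564/0.197 = 2860 > K2 = 555; K2/α21 = 555/0.665 = 835 > K1 = 564.
Since both inequalities hold, each species can invade when rare, so the interior equilibrium is stable.

stable coexistence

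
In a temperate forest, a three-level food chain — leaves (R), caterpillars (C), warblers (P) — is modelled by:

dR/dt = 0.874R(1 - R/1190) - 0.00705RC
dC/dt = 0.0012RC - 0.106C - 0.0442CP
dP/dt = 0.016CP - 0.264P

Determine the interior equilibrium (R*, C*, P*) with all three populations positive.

From dP/dt = 0: 0.016C* = 0.264, so C* = 16.5.
From dR/dt = 0: 0.874(1 - R*/1190) = 0.00705·16.5, giving R* = 1190·(1 - 0.133) = 1030.
From dC/dt = 0: 0.0012·1030 - 0.106 = 0.0442P*, so P* = 1.13/0.0442 = 25.6.

R* ≈ 1030, C* ≈ 16.5, P* ≈ 25.6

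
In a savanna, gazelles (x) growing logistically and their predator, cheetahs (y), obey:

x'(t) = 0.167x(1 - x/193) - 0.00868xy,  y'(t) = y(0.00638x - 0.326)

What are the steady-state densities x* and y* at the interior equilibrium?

From dy/dt = 0 with y > 0: 0.00638x* = 0.326, so x* = 51.1.
Substitute into dx/dt = 0: 0.167(1 - 51.1/193) = 0.00868y*.
The bracket is 0.735, giving y* = 0.123/0.00868 = 14.1.

x* ≈ 51.1, y* ≈ 14.1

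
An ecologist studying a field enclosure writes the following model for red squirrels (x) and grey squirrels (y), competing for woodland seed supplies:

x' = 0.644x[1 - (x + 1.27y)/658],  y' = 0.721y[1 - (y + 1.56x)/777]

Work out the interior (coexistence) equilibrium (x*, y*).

x* ≈ 335, y* ≈ 254

Setting both brackets to zero gives the nullclines x + 1.27y = 658 and 1.56x + y = 777.
Substituting y = 777 - 1.56x into the first: x(1 - 1.27·1.56) = 658 - 1.27·777.
So x* = -329/-0.981 = 335, and then y* = 777 - 1.56·335 = 254.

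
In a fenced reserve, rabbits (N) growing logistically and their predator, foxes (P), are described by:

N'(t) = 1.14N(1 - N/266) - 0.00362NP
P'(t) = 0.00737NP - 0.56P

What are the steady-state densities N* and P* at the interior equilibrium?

N* ≈ 76, P* ≈ 225

From dP/dt = 0 with P > 0: 0.00737N* = 0.56, so N* = 76.
Substitute into dN/dt = 0: 1.14(1 - 76/266) = 0.00362P*.
The bracket is 0.714, giving P* = 0.814/0.00362 = 225.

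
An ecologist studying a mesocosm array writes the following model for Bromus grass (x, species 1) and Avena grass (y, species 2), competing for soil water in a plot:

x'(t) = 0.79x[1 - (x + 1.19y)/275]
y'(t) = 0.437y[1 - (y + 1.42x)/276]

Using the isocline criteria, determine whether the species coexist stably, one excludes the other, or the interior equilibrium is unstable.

unstable coexistence (outcome depends on initial conditions)

Compare the nullcline intercepts: K1/α12 = 275/1.19 = 231 < K2 = 276; K2/α21 = 276/1.42 = 194 < K1 = 275.
Since both are reversed, neither can invade when rare; the interior point is a saddle.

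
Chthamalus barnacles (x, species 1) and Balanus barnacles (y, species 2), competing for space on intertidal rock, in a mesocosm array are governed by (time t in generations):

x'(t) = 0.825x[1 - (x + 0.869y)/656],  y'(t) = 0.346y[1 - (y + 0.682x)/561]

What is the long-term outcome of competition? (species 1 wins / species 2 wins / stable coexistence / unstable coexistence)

stable coexistence

Compare the nullcline intercepts: K1/α12 = 656/0.869 = 755 > K2 = 561; K2/α21 = 561/0.682 = 823 > K1 = 656.
Since both inequalities hold, each species can invade when rare, so the interior equilibrium is stable.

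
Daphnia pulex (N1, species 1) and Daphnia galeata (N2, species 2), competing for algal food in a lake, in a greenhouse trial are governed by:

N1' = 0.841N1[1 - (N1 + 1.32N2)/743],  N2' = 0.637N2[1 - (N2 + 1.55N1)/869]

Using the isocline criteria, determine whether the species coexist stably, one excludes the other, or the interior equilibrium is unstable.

unstable coexistence (outcome depends on initial conditions)

Compare the nullcline intercepts: K1/α12 = 743/1.32 = 563 < K2 = 869; K2/α21 = 869/1.55 = 561 < K1 = 743.
Since both are reversed, neither can invade when rare; the interior point is a saddle.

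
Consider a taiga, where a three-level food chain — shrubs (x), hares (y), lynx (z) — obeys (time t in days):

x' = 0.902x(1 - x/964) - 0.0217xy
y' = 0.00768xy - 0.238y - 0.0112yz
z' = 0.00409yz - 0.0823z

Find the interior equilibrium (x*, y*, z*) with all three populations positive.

x* ≈ 497, y* ≈ 20.1, z* ≈ 320

From dz/dt = 0: 0.00409y* = 0.0823, so y* = 20.1.
From dx/dt = 0: 0.902(1 - x*/964) = 0.0217·20.1, giving x* = 964·(1 - 0.484) = 497.
From dy/dt = 0: 0.00768·497 - 0.238 = 0.0112z*, so z* = 3.58/0.0112 = 320.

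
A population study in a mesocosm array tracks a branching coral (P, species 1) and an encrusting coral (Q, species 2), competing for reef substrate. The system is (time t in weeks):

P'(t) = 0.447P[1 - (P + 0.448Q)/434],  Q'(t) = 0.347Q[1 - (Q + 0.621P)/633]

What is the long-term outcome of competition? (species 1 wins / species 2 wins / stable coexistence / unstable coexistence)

Compare the nullcline intercepts: K1/α12 = 434/0.448 = 969 > K2 = 633; K2/α21 = 633/0.621 = 1020 > K1 = 434.
Since both inequalities hold, each species can invade when rare, so the interior equilibrium is stable.

stable coexistence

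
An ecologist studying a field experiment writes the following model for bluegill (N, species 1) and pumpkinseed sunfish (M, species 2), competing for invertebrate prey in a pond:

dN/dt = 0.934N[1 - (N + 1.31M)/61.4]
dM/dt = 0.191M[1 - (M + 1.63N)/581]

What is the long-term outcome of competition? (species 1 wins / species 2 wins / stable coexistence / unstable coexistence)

species 2 excludes species 1

Compare the nullcline intercepts: K1/α12 = 61.4/1.31 = 46.9 < K2 = 581; K2/α21 = 581/1.63 = 356 > K1 = 61.4.
Since the inequalities point opposite ways, species 2 can invade but species 1 cannot.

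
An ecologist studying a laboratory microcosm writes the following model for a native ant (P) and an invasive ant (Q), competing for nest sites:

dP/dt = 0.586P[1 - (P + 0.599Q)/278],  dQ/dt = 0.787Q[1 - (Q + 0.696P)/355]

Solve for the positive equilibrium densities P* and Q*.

Setting both brackets to zero gives the nullclines P + 0.599Q = 278 and 0.696P + Q = 355.
Substituting Q = 355 - 0.696P into the first: P(1 - 0.599·0.696) = 278 - 0.599·355.
So P* = 65.4/0.583 = 112, and then Q* = 355 - 0.696·112 = 277.

P* ≈ 112, Q* ≈ 277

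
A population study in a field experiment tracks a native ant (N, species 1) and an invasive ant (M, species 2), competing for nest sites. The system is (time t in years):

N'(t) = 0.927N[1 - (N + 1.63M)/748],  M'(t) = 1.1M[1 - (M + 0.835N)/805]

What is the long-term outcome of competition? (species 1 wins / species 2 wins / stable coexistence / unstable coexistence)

species 2 excludes species 1

Compare the nullcline intercepts: K1/α12 = 748/1.63 = 459 < K2 = 805; K2/α21 = 805/0.835 = 964 > K1 = 748.
Since the inequalities point opposite ways, species 2 can invade but species 1 cannot.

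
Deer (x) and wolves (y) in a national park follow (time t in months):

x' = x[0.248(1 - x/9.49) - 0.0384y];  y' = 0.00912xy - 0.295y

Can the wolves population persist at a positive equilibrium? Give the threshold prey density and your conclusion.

The predator equation gives dy/dt > 0 only when x > 0.295/0.00912 = 32.3.
Without the predator, x → K = 9.49. Since 9.49 < 32.3, the predator cannot invade.

Threshold x = 32.3; K < 32.3, so no, the predator goes extinct.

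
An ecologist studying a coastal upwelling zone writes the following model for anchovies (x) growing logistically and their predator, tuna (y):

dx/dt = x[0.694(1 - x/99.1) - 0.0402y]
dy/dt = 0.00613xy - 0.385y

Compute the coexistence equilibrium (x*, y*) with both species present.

From dy/dt = 0 with y > 0: 0.00613x* = 0.385, so x* = 62.8.
Substitute into dx/dt = 0: 0.694(1 - 62.8/99.1) = 0.0402y*.
The bracket is 0.366, giving y* = 0.254/0.0402 = 6.32.

x* ≈ 62.8, y* ≈ 6.32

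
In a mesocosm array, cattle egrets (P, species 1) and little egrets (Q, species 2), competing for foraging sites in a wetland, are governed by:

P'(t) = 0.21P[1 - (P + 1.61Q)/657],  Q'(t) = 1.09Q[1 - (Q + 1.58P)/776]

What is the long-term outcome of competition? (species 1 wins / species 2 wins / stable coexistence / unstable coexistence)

unstable coexistence (outcome depends on initial conditions)

Compare the nullcline intercepts: K1/α12 = 657/1.61 = 408 < K2 = 776; K2/α21 = 776/1.58 = 491 < K1 = 657.
Since both are reversed, neither can invade when rare; the interior point is a saddle.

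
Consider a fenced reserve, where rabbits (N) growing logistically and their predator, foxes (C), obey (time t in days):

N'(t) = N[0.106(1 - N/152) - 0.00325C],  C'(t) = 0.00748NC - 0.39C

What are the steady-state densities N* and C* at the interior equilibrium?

From dC/dt = 0 with C > 0: 0.00748N* = 0.39, so N* = 52.1.
Substitute into dN/dt = 0: 0.106(1 - 52.1/152) = 0.00325C*.
The bracket is 0.657, giving C* = 0.0696/0.00325 = 21.4.

N* ≈ 52.1, C* ≈ 21.4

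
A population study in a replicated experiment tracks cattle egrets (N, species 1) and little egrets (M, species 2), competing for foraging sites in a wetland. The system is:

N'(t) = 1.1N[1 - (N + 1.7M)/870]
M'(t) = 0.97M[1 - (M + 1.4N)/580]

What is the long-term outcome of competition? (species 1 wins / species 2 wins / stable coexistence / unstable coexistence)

Compare the nullcline intercepts: K1/α12 = 870/1.7 = 512 < K2 = 580; K2/α21 = 580/1.4 = 414 < K1 = 870.
Since both are reversed, neither can invade when rare; the interior point is a saddle.

unstable coexistence (outcome depends on initial conditions)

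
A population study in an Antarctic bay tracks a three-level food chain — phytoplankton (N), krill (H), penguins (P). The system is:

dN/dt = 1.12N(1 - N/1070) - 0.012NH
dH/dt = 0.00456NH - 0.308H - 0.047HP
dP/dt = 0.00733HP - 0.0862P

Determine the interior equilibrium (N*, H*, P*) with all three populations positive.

From dP/dt = 0: 0.00733H* = 0.0862, so H* = 11.8.
From dN/dt = 0: 1.12(1 - N*/1070) = 0.012·11.8, giving N* = 1070·(1 - 0.126) = 935.
From dH/dt = 0: 0.00456·935 - 0.308 = 0.047P*, so P* = 3.96/0.047 = 84.2.

N* ≈ 935, H* ≈ 11.8, P* ≈ 84.2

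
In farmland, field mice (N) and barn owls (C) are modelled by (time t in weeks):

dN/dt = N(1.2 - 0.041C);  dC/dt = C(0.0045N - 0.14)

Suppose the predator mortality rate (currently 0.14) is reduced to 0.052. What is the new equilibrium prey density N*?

At the interior fixed point, setting dC/dt = 0 with C > 0 fixes N* = (predator death rate)/(NC coefficient) — independent of the other coefficients.
With the change, N* = 0.052/0.0045 = 11.6; it falls from 31.1.

N* ≈ 11.6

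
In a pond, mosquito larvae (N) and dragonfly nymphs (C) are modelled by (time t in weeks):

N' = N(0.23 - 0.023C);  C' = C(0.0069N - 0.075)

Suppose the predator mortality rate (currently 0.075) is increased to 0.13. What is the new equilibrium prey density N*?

N* ≈ 18.8

At the interior fixed point, setting dC/dt = 0 with C > 0 fixes N* = (predator death rate)/(NC coefficient) — independent of the other coefficients.
With the change, N* = 0.13/0.0069 = 18.8; it rises from 10.9.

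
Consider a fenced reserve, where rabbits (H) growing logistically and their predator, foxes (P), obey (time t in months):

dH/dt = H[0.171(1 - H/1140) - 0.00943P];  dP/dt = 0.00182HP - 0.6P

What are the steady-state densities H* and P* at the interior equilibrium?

H* ≈ 330, P* ≈ 12.9

From dP/dt = 0 with P > 0: 0.00182H* = 0.6, so H* = 330.
Substitute into dH/dt = 0: 0.171(1 - 330/1140) = 0.00943P*.
The bracket is 0.711, giving P* = 0.122/0.00943 = 12.9.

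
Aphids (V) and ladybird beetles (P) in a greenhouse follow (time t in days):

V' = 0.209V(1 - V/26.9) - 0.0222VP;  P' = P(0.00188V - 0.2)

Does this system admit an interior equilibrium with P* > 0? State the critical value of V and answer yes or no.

Threshold V = 106; K < 106, so no, the predator goes extinct.

The predator equation gives dP/dt > 0 only when V > 0.2/0.00188 = 106.
Without the predator, V → K = 26.9. Since 26.9 < 106, the predator cannot invade.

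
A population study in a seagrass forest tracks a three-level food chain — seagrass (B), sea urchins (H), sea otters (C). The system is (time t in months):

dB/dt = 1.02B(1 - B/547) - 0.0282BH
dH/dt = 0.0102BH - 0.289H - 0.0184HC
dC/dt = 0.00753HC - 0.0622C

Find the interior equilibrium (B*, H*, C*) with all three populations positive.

B* ≈ 422, H* ≈ 8.26, C* ≈ 218

From dC/dt = 0: 0.00753H* = 0.0622, so H* = 8.26.
From dB/dt = 0: 1.02(1 - B*/547) = 0.0282·8.26, giving B* = 547·(1 - 0.228) = 422.
From dH/dt = 0: 0.0102·422 - 0.289 = 0.0184C*, so C* = 4.02/0.0184 = 218.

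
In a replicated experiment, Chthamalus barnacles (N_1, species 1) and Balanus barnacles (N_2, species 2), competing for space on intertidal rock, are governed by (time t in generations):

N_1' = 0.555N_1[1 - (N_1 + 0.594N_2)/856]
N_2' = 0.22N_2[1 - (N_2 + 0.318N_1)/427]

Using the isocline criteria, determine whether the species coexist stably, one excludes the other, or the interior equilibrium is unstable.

Compare the nullcline intercepts: K1/α12 = 856/0.594 = 1440 > K2 = 427; K2/α21 = 427/0.318 = 1340 > K1 = 856.
Since both inequalities hold, each species can invade when rare, so the interior equilibrium is stable.

stable coexistence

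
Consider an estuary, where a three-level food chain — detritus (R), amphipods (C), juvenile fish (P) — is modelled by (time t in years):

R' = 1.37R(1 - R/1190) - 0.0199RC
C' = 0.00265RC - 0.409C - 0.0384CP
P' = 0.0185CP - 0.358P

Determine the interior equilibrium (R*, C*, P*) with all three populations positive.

From dP/dt = 0: 0.0185C* = 0.358, so C* = 19.4.
From dR/dt = 0: 1.37(1 - R*/1190) = 0.0199·19.4, giving R* = 1190·(1 - 0.281) = 856.
From dC/dt = 0: 0.00265·856 - 0.409 = 0.0384P*, so P* = 1.86/0.0384 = 48.4.

R* ≈ 856, C* ≈ 19.4, P* ≈ 48.4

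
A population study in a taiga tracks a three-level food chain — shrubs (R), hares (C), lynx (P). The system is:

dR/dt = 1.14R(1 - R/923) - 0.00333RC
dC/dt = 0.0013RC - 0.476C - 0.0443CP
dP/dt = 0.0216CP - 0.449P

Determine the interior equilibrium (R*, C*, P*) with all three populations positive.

R* ≈ 867, C* ≈ 20.8, P* ≈ 14.7

From dP/dt = 0: 0.0216C* = 0.449, so C* = 20.8.
From dR/dt = 0: 1.14(1 - R*/923) = 0.00333·20.8, giving R* = 923·(1 - 0.0607) = 867.
From dC/dt = 0: 0.0013·867 - 0.476 = 0.0443P*, so P* = 0.651/0.0443 = 14.7.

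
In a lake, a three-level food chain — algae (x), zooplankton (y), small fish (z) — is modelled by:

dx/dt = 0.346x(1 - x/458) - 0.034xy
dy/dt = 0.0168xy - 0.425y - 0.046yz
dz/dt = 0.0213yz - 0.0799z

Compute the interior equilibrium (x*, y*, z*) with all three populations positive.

From dz/dt = 0: 0.0213y* = 0.0799, so y* = 3.75.
From dx/dt = 0: 0.346(1 - x*/458) = 0.034·3.75, giving x* = 458·(1 - 0.369) = 289.
From dy/dt = 0: 0.0168·289 - 0.425 = 0.046z*, so z* = 4.43/0.046 = 96.4.

x* ≈ 289, y* ≈ 3.75, z* ≈ 96.4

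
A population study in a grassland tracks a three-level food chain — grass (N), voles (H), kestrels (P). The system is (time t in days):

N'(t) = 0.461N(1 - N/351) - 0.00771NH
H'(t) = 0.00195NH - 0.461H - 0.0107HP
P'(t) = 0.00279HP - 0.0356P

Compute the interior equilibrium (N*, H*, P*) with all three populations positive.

N* ≈ 276, H* ≈ 12.8, P* ≈ 7.23

From dP/dt = 0: 0.00279H* = 0.0356, so H* = 12.8.
From dN/dt = 0: 0.461(1 - N*/351) = 0.00771·12.8, giving N* = 351·(1 - 0.213) = 276.
From dH/dt = 0: 0.00195·276 - 0.461 = 0.0107P*, so P* = 0.0774/0.0107 = 7.23.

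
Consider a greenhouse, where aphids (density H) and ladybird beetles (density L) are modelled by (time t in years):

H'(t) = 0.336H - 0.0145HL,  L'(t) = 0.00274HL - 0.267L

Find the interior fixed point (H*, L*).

H* ≈ 97.4, L* ≈ 23.2

Set dL/dt = 0 with L > 0: 0.00274H - 0.267 = 0, so H* = 0.267/0.00274 = 97.4.
Set dH/dt = 0 with H > 0: 0.336 - 0.0145L = 0, so L* = 0.336/0.0145 = 23.2.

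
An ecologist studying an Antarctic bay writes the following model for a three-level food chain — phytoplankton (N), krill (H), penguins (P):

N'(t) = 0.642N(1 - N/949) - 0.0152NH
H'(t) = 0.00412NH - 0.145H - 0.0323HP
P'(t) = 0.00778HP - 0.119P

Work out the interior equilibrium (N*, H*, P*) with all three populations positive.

N* ≈ 605, H* ≈ 15.3, P* ≈ 72.7

From dP/dt = 0: 0.00778H* = 0.119, so H* = 15.3.
From dN/dt = 0: 0.642(1 - N*/949) = 0.0152·15.3, giving N* = 949·(1 - 0.362) = 605.
From dH/dt = 0: 0.00412·605 - 0.145 = 0.0323P*, so P* = 2.35/0.0323 = 72.7.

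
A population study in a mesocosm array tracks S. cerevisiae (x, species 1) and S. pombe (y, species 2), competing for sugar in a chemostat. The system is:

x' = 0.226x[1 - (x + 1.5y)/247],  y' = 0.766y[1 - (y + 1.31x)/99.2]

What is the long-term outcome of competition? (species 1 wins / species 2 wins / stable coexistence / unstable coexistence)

species 1 excludes species 2

Compare the nullcline intercepts: K1/α12 = 247/1.5 = 165 > K2 = 99.2; K2/α21 = 99.2/1.31 = 75.7 < K1 = 247.
Since the inequalities point opposite ways, species 1 can invade but species 2 cannot.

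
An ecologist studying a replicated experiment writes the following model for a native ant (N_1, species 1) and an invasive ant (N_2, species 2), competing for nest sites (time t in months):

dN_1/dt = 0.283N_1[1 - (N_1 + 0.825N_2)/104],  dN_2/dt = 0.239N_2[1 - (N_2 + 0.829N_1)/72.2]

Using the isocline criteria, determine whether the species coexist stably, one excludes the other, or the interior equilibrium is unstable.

Compare the nullcline intercepts: K1/α12 = 104/0.825 = 126 > K2 = 72.2; K2/α21 = 72.2/0.829 = 87.1 < K1 = 104.
Since the inequalities point opposite ways, species 1 can invade but species 2 cannot.

species 1 excludes species 2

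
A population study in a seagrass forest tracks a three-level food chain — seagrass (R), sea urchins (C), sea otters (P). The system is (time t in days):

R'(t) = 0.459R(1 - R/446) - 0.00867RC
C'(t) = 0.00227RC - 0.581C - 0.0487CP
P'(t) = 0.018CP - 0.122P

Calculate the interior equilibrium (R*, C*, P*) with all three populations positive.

R* ≈ 389, C* ≈ 6.78, P* ≈ 6.2

From dP/dt = 0: 0.018C* = 0.122, so C* = 6.78.
From dR/dt = 0: 0.459(1 - R*/446) = 0.00867·6.78, giving R* = 446·(1 - 0.128) = 389.
From dC/dt = 0: 0.00227·389 - 0.581 = 0.0487P*, so P* = 0.302/0.0487 = 6.2.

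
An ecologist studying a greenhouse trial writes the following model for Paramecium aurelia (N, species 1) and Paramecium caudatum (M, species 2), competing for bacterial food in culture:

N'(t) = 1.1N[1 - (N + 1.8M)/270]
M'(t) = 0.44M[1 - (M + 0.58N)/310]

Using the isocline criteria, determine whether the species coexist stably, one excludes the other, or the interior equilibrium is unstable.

species 2 excludes species 1

Compare the nullcline intercepts: K1/α12 = 270/1.8 = 150 < K2 = 310; K2/α21 = 310/0.58 = 534 > K1 = 270.
Since the inequalities point opposite ways, species 2 can invade but species 1 cannot.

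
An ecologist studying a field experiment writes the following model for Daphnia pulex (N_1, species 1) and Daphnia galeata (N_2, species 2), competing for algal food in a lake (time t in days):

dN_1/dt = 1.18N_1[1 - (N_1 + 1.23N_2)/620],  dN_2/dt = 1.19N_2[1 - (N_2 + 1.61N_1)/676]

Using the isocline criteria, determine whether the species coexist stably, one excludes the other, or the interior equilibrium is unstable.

unstable coexistence (outcome depends on initial conditions)

Compare the nullcline intercepts: K1/α12 = 620/1.23 = 504 < K2 = 676; K2/α21 = 676/1.61 = 420 < K1 = 620.
Since both are reversed, neither can invade when rare; the interior point is a saddle.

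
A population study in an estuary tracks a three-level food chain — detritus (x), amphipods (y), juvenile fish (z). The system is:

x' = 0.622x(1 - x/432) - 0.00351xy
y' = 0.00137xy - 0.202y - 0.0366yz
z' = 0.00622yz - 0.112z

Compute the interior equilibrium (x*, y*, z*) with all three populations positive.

x* ≈ 388, y* ≈ 18, z* ≈ 9.01

From dz/dt = 0: 0.00622y* = 0.112, so y* = 18.
From dx/dt = 0: 0.622(1 - x*/432) = 0.00351·18, giving x* = 432·(1 - 0.102) = 388.
From dy/dt = 0: 0.00137·388 - 0.202 = 0.0366z*, so z* = 0.33/0.0366 = 9.01.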